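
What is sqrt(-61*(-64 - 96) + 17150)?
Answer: 3*sqrt(2990) ≈ 164.04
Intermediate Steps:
sqrt(-61*(-64 - 96) + 17150) = sqrt(-61*(-160) + 17150) = sqrt(9760 + 17150) = sqrt(26910) = 3*sqrt(2990)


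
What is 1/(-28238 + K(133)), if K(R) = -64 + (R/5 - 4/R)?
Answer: -665/18803161 ≈ -3.5366e-5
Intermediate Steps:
K(R) = -64 - 4/R + R/5 (K(R) = -64 + (R*(⅕) - 4/R) = -64 + (R/5 - 4/R) = -64 + (-4/R + R/5) = -64 - 4/R + R/5)
1/(-28238 + K(133)) = 1/(-28238 + (-64 - 4/133 + (⅕)*133)) = 1/(-28238 + (-64 - 4*1/133 + 133/5)) = 1/(-28238 + (-64 - 4/133 + 133/5)) = 1/(-28238 - 24891/665) = 1/(-18803161/665) = -665/18803161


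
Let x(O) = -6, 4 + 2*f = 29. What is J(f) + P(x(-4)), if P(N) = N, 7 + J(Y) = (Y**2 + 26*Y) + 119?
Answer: 2349/4 ≈ 587.25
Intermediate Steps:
f = 25/2 (f = -2 + (1/2)*29 = -2 + 29/2 = 25/2 ≈ 12.500)
J(Y) = 112 + Y**2 + 26*Y (J(Y) = -7 + ((Y**2 + 26*Y) + 119) = -7 + (119 + Y**2 + 26*Y) = 112 + Y**2 + 26*Y)
J(f) + P(x(-4)) = (112 + (25/2)**2 + 26*(25/2)) - 6 = (112 + 625/4 + 325) - 6 = 2373/4 - 6 = 2349/4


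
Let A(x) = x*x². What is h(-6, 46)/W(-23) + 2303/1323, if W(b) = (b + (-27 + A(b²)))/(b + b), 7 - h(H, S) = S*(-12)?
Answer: 6956990155/3996967653 ≈ 1.7406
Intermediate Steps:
A(x) = x³
h(H, S) = 7 + 12*S (h(H, S) = 7 - S*(-12) = 7 - (-12)*S = 7 + 12*S)
W(b) = (-27 + b + b⁶)/(2*b) (W(b) = (b + (-27 + (b²)³))/(b + b) = (b + (-27 + b⁶))/((2*b)) = (-27 + b + b⁶)*(1/(2*b)) = (-27 + b + b⁶)/(2*b))
h(-6, 46)/W(-23) + 2303/1323 = (7 + 12*46)/(((½)*(-27 - 23 + (-23)⁶)/(-23))) + 2303/1323 = (7 + 552)/(((½)*(-1/23)*(-27 - 23 + 148035889))) + 2303*(1/1323) = 559/(((½)*(-1/23)*148035839)) + 47/27 = 559/(-148035839/46) + 47/27 = 559*(-46/148035839) + 47/27 = -25714/148035839 + 47/27 = 6956990155/3996967653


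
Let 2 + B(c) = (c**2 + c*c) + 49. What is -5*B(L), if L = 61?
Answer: -37445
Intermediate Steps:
B(c) = 47 + 2*c**2 (B(c) = -2 + ((c**2 + c*c) + 49) = -2 + ((c**2 + c**2) + 49) = -2 + (2*c**2 + 49) = -2 + (49 + 2*c**2) = 47 + 2*c**2)
-5*B(L) = -5*(47 + 2*61**2) = -5*(47 + 2*3721) = -5*(47 + 7442) = -5*7489 = -37445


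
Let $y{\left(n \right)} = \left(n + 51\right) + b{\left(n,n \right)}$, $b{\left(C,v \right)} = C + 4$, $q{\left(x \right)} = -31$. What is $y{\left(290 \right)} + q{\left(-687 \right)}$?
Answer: $604$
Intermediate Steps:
$b{\left(C,v \right)} = 4 + C$
$y{\left(n \right)} = 55 + 2 n$ ($y{\left(n \right)} = \left(n + 51\right) + \left(4 + n\right) = \left(51 + n\right) + \left(4 + n\right) = 55 + 2 n$)
$y{\left(290 \right)} + q{\left(-687 \right)} = \left(55 + 2 \cdot 290\right) - 31 = \left(55 + 580\right) - 31 = 635 - 31 = 604$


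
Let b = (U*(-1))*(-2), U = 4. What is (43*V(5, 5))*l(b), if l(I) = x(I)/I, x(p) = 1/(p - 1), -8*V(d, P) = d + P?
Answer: -215/224 ≈ -0.95982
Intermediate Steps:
V(d, P) = -P/8 - d/8 (V(d, P) = -(d + P)/8 = -(P + d)/8 = -P/8 - d/8)
x(p) = 1/(-1 + p)
b = 8 (b = (4*(-1))*(-2) = -4*(-2) = 8)
l(I) = 1/(I*(-1 + I)) (l(I) = 1/((-1 + I)*I) = 1/(I*(-1 + I)))
(43*V(5, 5))*l(b) = (43*(-1/8*5 - 1/8*5))*(1/(8*(-1 + 8))) = (43*(-5/8 - 5/8))*((1/8)/7) = (43*(-5/4))*((1/8)*(1/7)) = -215/4*1/56 = -215/224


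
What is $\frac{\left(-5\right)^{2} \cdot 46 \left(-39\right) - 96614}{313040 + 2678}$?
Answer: $- \frac{70732}{157859} \approx -0.44807$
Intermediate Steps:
$\frac{\left(-5\right)^{2} \cdot 46 \left(-39\right) - 96614}{313040 + 2678} = \frac{25 \cdot 46 \left(-39\right) - 96614}{315718} = \left(1150 \left(-39\right) - 96614\right) \frac{1}{315718} = \left(-44850 - 96614\right) \frac{1}{315718} = \left(-141464\right) \frac{1}{315718} = - \frac{70732}{157859}$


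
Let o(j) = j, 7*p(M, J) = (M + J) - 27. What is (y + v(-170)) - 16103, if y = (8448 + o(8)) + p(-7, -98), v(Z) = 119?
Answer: -52828/7 ≈ -7546.9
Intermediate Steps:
p(M, J) = -27/7 + J/7 + M/7 (p(M, J) = ((M + J) - 27)/7 = ((J + M) - 27)/7 = (-27 + J + M)/7 = -27/7 + J/7 + M/7)
y = 59060/7 (y = (8448 + 8) + (-27/7 + (⅐)*(-98) + (⅐)*(-7)) = 8456 + (-27/7 - 14 - 1) = 8456 - 132/7 = 59060/7 ≈ 8437.1)
(y + v(-170)) - 16103 = (59060/7 + 119) - 16103 = 59893/7 - 16103 = -52828/7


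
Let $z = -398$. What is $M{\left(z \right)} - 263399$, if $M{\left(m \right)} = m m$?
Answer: $-104995$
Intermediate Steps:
$M{\left(m \right)} = m^{2}$
$M{\left(z \right)} - 263399 = \left(-398\right)^{2} - 263399 = 158404 - 263399 = -104995$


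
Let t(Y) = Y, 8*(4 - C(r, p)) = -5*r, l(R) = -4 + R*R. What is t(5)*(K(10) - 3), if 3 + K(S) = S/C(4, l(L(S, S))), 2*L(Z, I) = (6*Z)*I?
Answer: -290/13 ≈ -22.308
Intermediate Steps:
L(Z, I) = 3*I*Z (L(Z, I) = ((6*Z)*I)/2 = (6*I*Z)/2 = 3*I*Z)
l(R) = -4 + R²
C(r, p) = 4 + 5*r/8 (C(r, p) = 4 - (-5)*r/8 = 4 + 5*r/8)
K(S) = -3 + 2*S/13 (K(S) = -3 + S/(4 + (5/8)*4) = -3 + S/(4 + 5/2) = -3 + S/(13/2) = -3 + S*(2/13) = -3 + 2*S/13)
t(5)*(K(10) - 3) = 5*((-3 + (2/13)*10) - 3) = 5*((-3 + 20/13) - 3) = 5*(-19/13 - 3) = 5*(-58/13) = -290/13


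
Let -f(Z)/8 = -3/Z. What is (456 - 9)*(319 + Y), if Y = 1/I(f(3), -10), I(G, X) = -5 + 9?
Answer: 570819/4 ≈ 1.4270e+5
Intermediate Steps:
f(Z) = 24/Z (f(Z) = -(-24)/Z = 24/Z)
I(G, X) = 4
Y = ¼ (Y = 1/4 = ¼ ≈ 0.25000)
(456 - 9)*(319 + Y) = (456 - 9)*(319 + ¼) = 447*(1277/4) = 570819/4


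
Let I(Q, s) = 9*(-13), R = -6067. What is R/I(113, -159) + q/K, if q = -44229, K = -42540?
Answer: 87754991/1659060 ≈ 52.894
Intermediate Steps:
I(Q, s) = -117
R/I(113, -159) + q/K = -6067/(-117) - 44229/(-42540) = -6067*(-1/117) - 44229*(-1/42540) = 6067/117 + 14743/14180 = 87754991/1659060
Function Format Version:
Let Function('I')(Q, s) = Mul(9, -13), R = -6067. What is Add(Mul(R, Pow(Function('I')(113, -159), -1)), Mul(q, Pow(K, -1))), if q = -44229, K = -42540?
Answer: Rational(87754991, 1659060) ≈ 52.894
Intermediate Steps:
Function('I')(Q, s) = -117
Add(Mul(R, Pow(Function('I')(113, -159), -1)), Mul(q, Pow(K, -1))) = Add(Mul(-6067, Pow(-117, -1)), Mul(-44229, Pow(-42540, -1))) = Add(Mul(-6067, Rational(-1, 117)), Mul(-44229, Rational(-1, 42540))) = Add(Rational(6067, 117), Rational(14743, 14180)) = Rational(87754991, 1659060)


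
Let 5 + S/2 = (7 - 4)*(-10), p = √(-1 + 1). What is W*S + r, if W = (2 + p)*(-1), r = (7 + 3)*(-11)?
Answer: 30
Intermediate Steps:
p = 0 (p = √0 = 0)
S = -70 (S = -10 + 2*((7 - 4)*(-10)) = -10 + 2*(3*(-10)) = -10 + 2*(-30) = -10 - 60 = -70)
r = -110 (r = 10*(-11) = -110)
W = -2 (W = (2 + 0)*(-1) = 2*(-1) = -2)
W*S + r = -2*(-70) - 110 = 140 - 110 = 30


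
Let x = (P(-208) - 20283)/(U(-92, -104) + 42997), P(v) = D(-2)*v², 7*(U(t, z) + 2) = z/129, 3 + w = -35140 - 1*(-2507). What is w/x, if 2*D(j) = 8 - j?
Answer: -1267072498316/177021411 ≈ -7157.7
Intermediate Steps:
w = -32636 (w = -3 + (-35140 - 1*(-2507)) = -3 + (-35140 + 2507) = -3 - 32633 = -32636)
U(t, z) = -2 + z/903 (U(t, z) = -2 + (z/129)/7 = -2 + z/903)
D(j) = 4 - j/2 (D(j) = (8 - j)/2 = 4 - j/2)
P(v) = 5*v² (P(v) = (4 - ½*(-2))*v² = (4 + 1)*v² = 5*v²)
x = 177021411/38824381 (x = (5*(-208)² - 20283)/((-2 + (1/903)*(-104)) + 42997) = (5*43264 - 20283)/((-2 - 104/903) + 42997) = (216320 - 20283)/(-1910/903 + 42997) = 196037/(38824381/903) = 196037*(903/38824381) = 177021411/38824381 ≈ 4.5595)
w/x = -32636/177021411/38824381 = -32636*38824381/177021411 = -1267072498316/177021411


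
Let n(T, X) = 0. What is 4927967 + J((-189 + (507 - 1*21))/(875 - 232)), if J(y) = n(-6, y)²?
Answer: 4927967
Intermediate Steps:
J(y) = 0 (J(y) = 0² = 0)
4927967 + J((-189 + (507 - 1*21))/(875 - 232)) = 4927967 + 0 = 4927967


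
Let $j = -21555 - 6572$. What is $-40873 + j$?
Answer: $-69000$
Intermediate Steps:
$j = -28127$
$-40873 + j = -40873 - 28127 = -69000$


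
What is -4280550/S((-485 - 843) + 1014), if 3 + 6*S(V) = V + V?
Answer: 25683300/631 ≈ 40703.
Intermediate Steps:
S(V) = -1/2 + V/3 (S(V) = -1/2 + (V + V)/6 = -1/2 + (2*V)/6 = -1/2 + V/3)
-4280550/S((-485 - 843) + 1014) = -4280550/(-1/2 + ((-485 - 843) + 1014)/3) = -4280550/(-1/2 + (-1328 + 1014)/3) = -4280550/(-1/2 + (1/3)*(-314)) = -4280550/(-1/2 - 314/3) = -4280550/(-631/6) = -4280550*(-6/631) = 25683300/631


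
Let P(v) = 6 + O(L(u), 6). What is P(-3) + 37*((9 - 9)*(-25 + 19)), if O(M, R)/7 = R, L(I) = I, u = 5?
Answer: 48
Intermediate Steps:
O(M, R) = 7*R
P(v) = 48 (P(v) = 6 + 7*6 = 6 + 42 = 48)
P(-3) + 37*((9 - 9)*(-25 + 19)) = 48 + 37*((9 - 9)*(-25 + 19)) = 48 + 37*(0*(-6)) = 48 + 37*0 = 48 + 0 = 48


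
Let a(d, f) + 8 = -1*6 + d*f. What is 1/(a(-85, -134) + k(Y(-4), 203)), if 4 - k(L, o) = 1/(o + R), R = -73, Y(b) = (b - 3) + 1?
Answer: 130/1479399 ≈ 8.7874e-5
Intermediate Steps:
Y(b) = -2 + b (Y(b) = (-3 + b) + 1 = -2 + b)
a(d, f) = -14 + d*f (a(d, f) = -8 + (-1*6 + d*f) = -8 + (-6 + d*f) = -14 + d*f)
k(L, o) = 4 - 1/(-73 + o) (k(L, o) = 4 - 1/(o - 73) = 4 - 1/(-73 + o))
1/(a(-85, -134) + k(Y(-4), 203)) = 1/((-14 - 85*(-134)) + (-293 + 4*203)/(-73 + 203)) = 1/((-14 + 11390) + (-293 + 812)/130) = 1/(11376 + (1/130)*519) = 1/(11376 + 519/130) = 1/(1479399/130) = 130/1479399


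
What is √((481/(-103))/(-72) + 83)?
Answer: √126897854/1236 ≈ 9.1140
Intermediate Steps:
√((481/(-103))/(-72) + 83) = √((481*(-1/103))*(-1/72) + 83) = √(-481/103*(-1/72) + 83) = √(481/7416 + 83) = √(616009/7416) = √126897854/1236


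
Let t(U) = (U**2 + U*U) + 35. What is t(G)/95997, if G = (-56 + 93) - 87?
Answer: 5035/95997 ≈ 0.052450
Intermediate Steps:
G = -50 (G = 37 - 87 = -50)
t(U) = 35 + 2*U**2 (t(U) = (U**2 + U**2) + 35 = 2*U**2 + 35 = 35 + 2*U**2)
t(G)/95997 = (35 + 2*(-50)**2)/95997 = (35 + 2*2500)*(1/95997) = (35 + 5000)*(1/95997) = 5035*(1/95997) = 5035/95997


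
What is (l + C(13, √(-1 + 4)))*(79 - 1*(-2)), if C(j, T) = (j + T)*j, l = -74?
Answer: 7695 + 1053*√3 ≈ 9518.8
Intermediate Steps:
C(j, T) = j*(T + j) (C(j, T) = (T + j)*j = j*(T + j))
(l + C(13, √(-1 + 4)))*(79 - 1*(-2)) = (-74 + 13*(√(-1 + 4) + 13))*(79 - 1*(-2)) = (-74 + 13*(√3 + 13))*(79 + 2) = (-74 + 13*(13 + √3))*81 = (-74 + (169 + 13*√3))*81 = (95 + 13*√3)*81 = 7695 + 1053*√3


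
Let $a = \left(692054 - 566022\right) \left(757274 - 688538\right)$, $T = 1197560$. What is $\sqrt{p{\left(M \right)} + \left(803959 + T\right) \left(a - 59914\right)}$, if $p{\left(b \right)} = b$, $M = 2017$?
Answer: $\sqrt{17338910184096139} \approx 1.3168 \cdot 10^{8}$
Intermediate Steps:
$a = 8662935552$ ($a = 126032 \cdot 68736 = 8662935552$)
$\sqrt{p{\left(M \right)} + \left(803959 + T\right) \left(a - 59914\right)} = \sqrt{2017 + \left(803959 + 1197560\right) \left(8662935552 - 59914\right)} = \sqrt{2017 + 2001519 \cdot 8662875638} = \sqrt{2017 + 17338910184094122} = \sqrt{17338910184096139}$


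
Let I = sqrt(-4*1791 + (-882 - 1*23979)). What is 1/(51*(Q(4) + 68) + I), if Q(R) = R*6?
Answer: 1564/7348963 - 5*I*sqrt(1281)/22046889 ≈ 0.00021282 - 8.117e-6*I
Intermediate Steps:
Q(R) = 6*R
I = 5*I*sqrt(1281) (I = sqrt(-7164 + (-882 - 23979)) = sqrt(-7164 - 24861) = sqrt(-32025) = 5*I*sqrt(1281) ≈ 178.96*I)
1/(51*(Q(4) + 68) + I) = 1/(51*(6*4 + 68) + 5*I*sqrt(1281)) = 1/(51*(24 + 68) + 5*I*sqrt(1281)) = 1/(51*92 + 5*I*sqrt(1281)) = 1/(4692 + 5*I*sqrt(1281))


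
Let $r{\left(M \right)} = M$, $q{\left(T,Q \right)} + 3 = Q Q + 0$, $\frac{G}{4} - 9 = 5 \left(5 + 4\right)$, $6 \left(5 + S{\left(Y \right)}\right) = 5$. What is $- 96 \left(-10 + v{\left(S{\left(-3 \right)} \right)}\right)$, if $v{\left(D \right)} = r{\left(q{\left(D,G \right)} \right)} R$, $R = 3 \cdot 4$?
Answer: $-53743296$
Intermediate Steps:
$S{\left(Y \right)} = - \frac{25}{6}$ ($S{\left(Y \right)} = -5 + \frac{1}{6} \cdot 5 = -5 + \frac{5}{6} = - \frac{25}{6}$)
$G = 216$ ($G = 36 + 4 \cdot 5 \left(5 + 4\right) = 36 + 4 \cdot 5 \cdot 9 = 36 + 4 \cdot 45 = 36 + 180 = 216$)
$q{\left(T,Q \right)} = -3 + Q^{2}$ ($q{\left(T,Q \right)} = -3 + \left(Q Q + 0\right) = -3 + \left(Q^{2} + 0\right) = -3 + Q^{2}$)
$R = 12$
$v{\left(D \right)} = 559836$ ($v{\left(D \right)} = \left(-3 + 216^{2}\right) 12 = \left(-3 + 46656\right) 12 = 46653 \cdot 12 = 559836$)
$- 96 \left(-10 + v{\left(S{\left(-3 \right)} \right)}\right) = - 96 \left(-10 + 559836\right) = \left(-96\right) 559826 = -53743296$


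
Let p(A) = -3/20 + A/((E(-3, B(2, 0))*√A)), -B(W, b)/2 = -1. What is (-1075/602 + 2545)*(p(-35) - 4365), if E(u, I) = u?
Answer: -621684663/56 - 35605*I*√35/42 ≈ -1.1102e+7 - 5015.3*I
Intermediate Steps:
B(W, b) = 2 (B(W, b) = -2*(-1) = 2)
p(A) = -3/20 - √A/3 (p(A) = -3/20 + A/((-3*√A)) = -3*1/20 + A*(-1/(3*√A)) = -3/20 - √A/3)
(-1075/602 + 2545)*(p(-35) - 4365) = (-1075/602 + 2545)*((-3/20 - I*√35/3) - 4365) = (-1075*1/602 + 2545)*((-3/20 - I*√35/3) - 4365) = (-25/14 + 2545)*((-3/20 - I*√35/3) - 4365) = 35605*(-87303/20 - I*√35/3)/14 = -621684663/56 - 35605*I*√35/42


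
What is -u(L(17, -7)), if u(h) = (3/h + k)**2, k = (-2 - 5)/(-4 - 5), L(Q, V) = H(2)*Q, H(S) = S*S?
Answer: -253009/374544 ≈ -0.67551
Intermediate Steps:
H(S) = S**2
L(Q, V) = 4*Q (L(Q, V) = 2**2*Q = 4*Q)
k = 7/9 (k = -7/(-9) = -7*(-1/9) = 7/9 ≈ 0.77778)
u(h) = (7/9 + 3/h)**2 (u(h) = (3/h + 7/9)**2 = (7/9 + 3/h)**2)
-u(L(17, -7)) = -(27 + 7*(4*17))**2/(81*(4*17)**2) = -(27 + 7*68)**2/(81*68**2) = -(27 + 476)**2/(81*4624) = -503**2/(81*4624) = -253009/(81*4624) = -1*253009/374544 = -253009/374544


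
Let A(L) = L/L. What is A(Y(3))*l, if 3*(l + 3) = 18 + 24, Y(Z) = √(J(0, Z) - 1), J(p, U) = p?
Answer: 11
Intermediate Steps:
Y(Z) = I (Y(Z) = √(0 - 1) = √(-1) = I)
A(L) = 1
l = 11 (l = -3 + (18 + 24)/3 = -3 + (⅓)*42 = -3 + 14 = 11)
A(Y(3))*l = 1*11 = 11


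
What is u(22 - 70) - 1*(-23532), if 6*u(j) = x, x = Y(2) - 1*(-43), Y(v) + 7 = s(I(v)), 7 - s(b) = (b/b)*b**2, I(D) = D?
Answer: 47077/2 ≈ 23539.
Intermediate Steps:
s(b) = 7 - b**2 (s(b) = 7 - b/b*b**2 = 7 - b**2)
Y(v) = -v**2 (Y(v) = -7 + (7 - v**2) = -v**2)
x = 39 (x = -1*2**2 - 1*(-43) = -1*4 + 43 = -4 + 43 = 39)
u(j) = 13/2 (u(j) = (1/6)*39 = 13/2)
u(22 - 70) - 1*(-23532) = 13/2 - 1*(-23532) = 13/2 + 23532 = 47077/2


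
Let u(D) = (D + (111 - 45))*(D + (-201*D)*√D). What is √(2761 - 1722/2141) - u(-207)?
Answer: -29187 + √12652408639/2141 + 17599761*I*√23 ≈ -29134.0 + 8.4406e+7*I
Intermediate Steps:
u(D) = (66 + D)*(D - 201*D^(3/2)) (u(D) = (D + 66)*(D - 201*D^(3/2)) = (66 + D)*(D - 201*D^(3/2)))
√(2761 - 1722/2141) - u(-207) = √(2761 - 1722/2141) - ((-207)² - (-8238186)*I*√23 - 25837947*I*√23 + 66*(-207)) = √(2761 - 1722*1/2141) - (42849 - (-8238186)*I*√23 - 25837947*I*√23 - 13662) = √(2761 - 1722/2141) - (42849 + 8238186*I*√23 - 25837947*I*√23 - 13662) = √(5909579/2141) - (29187 - 17599761*I*√23) = √12652408639/2141 + (-29187 + 17599761*I*√23) = -29187 + √12652408639/2141 + 17599761*I*√23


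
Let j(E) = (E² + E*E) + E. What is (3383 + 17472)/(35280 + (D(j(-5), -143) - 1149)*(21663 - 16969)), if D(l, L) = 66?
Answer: -20855/5048322 ≈ -0.0041311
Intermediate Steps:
j(E) = E + 2*E² (j(E) = (E² + E²) + E = 2*E² + E = E + 2*E²)
(3383 + 17472)/(35280 + (D(j(-5), -143) - 1149)*(21663 - 16969)) = (3383 + 17472)/(35280 + (66 - 1149)*(21663 - 16969)) = 20855/(35280 - 1083*4694) = 20855/(35280 - 5083602) = 20855/(-5048322) = 20855*(-1/5048322) = -20855/5048322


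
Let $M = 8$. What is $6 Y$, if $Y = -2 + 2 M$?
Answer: $84$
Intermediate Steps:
$Y = 14$ ($Y = -2 + 2 \cdot 8 = -2 + 16 = 14$)
$6 Y = 6 \cdot 14 = 84$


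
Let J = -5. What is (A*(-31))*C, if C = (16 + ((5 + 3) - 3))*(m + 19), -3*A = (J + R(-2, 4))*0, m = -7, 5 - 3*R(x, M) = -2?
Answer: 0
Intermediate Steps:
R(x, M) = 7/3 (R(x, M) = 5/3 - ⅓*(-2) = 5/3 + ⅔ = 7/3)
A = 0 (A = -(-5 + 7/3)*0/3 = -(-8)*0/9 = -⅓*0 = 0)
C = 252 (C = (16 + ((5 + 3) - 3))*(-7 + 19) = (16 + (8 - 3))*12 = (16 + 5)*12 = 21*12 = 252)
(A*(-31))*C = (0*(-31))*252 = 0*252 = 0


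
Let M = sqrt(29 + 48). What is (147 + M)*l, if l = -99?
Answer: -14553 - 99*sqrt(77) ≈ -15422.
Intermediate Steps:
M = sqrt(77) ≈ 8.7750
(147 + M)*l = (147 + sqrt(77))*(-99) = -14553 - 99*sqrt(77)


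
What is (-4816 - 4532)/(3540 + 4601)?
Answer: -9348/8141 ≈ -1.1483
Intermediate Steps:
(-4816 - 4532)/(3540 + 4601) = -9348/8141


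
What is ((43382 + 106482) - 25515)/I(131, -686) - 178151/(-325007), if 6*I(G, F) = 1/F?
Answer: -166345239865237/325007 ≈ -5.1182e+8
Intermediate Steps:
I(G, F) = 1/(6*F)
((43382 + 106482) - 25515)/I(131, -686) - 178151/(-325007) = ((43382 + 106482) - 25515)/(((⅙)/(-686))) - 178151/(-325007) = (149864 - 25515)/(((⅙)*(-1/686))) - 178151*(-1/325007) = 124349/(-1/4116) + 178151/325007 = 124349*(-4116) + 178151/325007 = -511820484 + 178151/325007 = -166345239865237/325007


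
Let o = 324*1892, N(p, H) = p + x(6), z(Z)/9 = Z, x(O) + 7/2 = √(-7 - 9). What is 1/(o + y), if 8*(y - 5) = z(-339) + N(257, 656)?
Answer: 156841808/96091221627833 - 128*I/96091221627833 ≈ 1.6322e-6 - 1.3321e-12*I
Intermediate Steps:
x(O) = -7/2 + 4*I (x(O) = -7/2 + √(-7 - 9) = -7/2 + √(-16) = -7/2 + 4*I)
z(Z) = 9*Z
N(p, H) = -7/2 + p + 4*I (N(p, H) = p + (-7/2 + 4*I) = -7/2 + p + 4*I)
o = 613008
y = -5515/16 + I/2 (y = 5 + (9*(-339) + (-7/2 + 257 + 4*I))/8 = 5 + (-3051 + (507/2 + 4*I))/8 = 5 + (-5595/2 + 4*I)/8 = 5 + (-5595/16 + I/2) = -5515/16 + I/2 ≈ -344.69 + 0.5*I)
1/(o + y) = 1/(613008 + (-5515/16 + I/2)) = 1/(9802613/16 + I/2) = 256*(9802613/16 - I/2)/96091221627833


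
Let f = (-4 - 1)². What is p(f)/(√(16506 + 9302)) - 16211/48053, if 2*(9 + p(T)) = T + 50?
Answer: -559/1657 + 57*√1613/12904 ≈ -0.15995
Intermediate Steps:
f = 25 (f = (-5)² = 25)
p(T) = 16 + T/2 (p(T) = -9 + (T + 50)/2 = -9 + (50 + T)/2 = -9 + (25 + T/2) = 16 + T/2)
p(f)/(√(16506 + 9302)) - 16211/48053 = (16 + (½)*25)/(√(16506 + 9302)) - 16211/48053 = (16 + 25/2)/(√25808) - 16211*1/48053 = 57/(2*((4*√1613))) - 559/1657 = 57*(√1613/6452)/2 - 559/1657 = 57*√1613/12904 - 559/1657 = -559/1657 + 57*√1613/12904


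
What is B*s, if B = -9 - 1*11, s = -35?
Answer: 700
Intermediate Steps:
B = -20 (B = -9 - 11 = -20)
B*s = -20*(-35) = 700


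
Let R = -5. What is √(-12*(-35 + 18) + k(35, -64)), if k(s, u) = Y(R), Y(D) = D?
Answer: √199 ≈ 14.107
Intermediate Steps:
k(s, u) = -5
√(-12*(-35 + 18) + k(35, -64)) = √(-12*(-35 + 18) - 5) = √(-12*(-17) - 5) = √(204 - 5) = √199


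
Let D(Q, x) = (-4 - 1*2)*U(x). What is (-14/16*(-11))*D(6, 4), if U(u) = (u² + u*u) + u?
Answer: -2079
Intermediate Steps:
U(u) = u + 2*u² (U(u) = (u² + u²) + u = 2*u² + u = u + 2*u²)
D(Q, x) = -6*x*(1 + 2*x) (D(Q, x) = (-4 - 1*2)*(x*(1 + 2*x)) = (-4 - 2)*(x*(1 + 2*x)) = -6*x*(1 + 2*x))
(-14/16*(-11))*D(6, 4) = (-14/16*(-11))*(-6*4*(1 + 2*4)) = (-14*1/16*(-11))*(-6*4*(1 + 8)) = (-7/8*(-11))*(-6*4*9) = (77/8)*(-216) = -2079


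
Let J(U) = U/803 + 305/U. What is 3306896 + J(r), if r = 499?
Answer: 1325063800428/400697 ≈ 3.3069e+6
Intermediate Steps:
J(U) = 305/U + U/803 (J(U) = U*(1/803) + 305/U = U/803 + 305/U = 305/U + U/803)
3306896 + J(r) = 3306896 + (305/499 + (1/803)*499) = 3306896 + (305*(1/499) + 499/803) = 3306896 + (305/499 + 499/803) = 3306896 + 493916/400697 = 1325063800428/400697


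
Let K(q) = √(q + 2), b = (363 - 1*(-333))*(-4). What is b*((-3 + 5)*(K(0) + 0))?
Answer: -5568*√2 ≈ -7874.3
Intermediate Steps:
b = -2784 (b = (363 + 333)*(-4) = 696*(-4) = -2784)
K(q) = √(2 + q)
b*((-3 + 5)*(K(0) + 0)) = -2784*(-3 + 5)*(√(2 + 0) + 0) = -5568*(√2 + 0) = -5568*√2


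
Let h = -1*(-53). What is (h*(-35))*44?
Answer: -81620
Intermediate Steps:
h = 53
(h*(-35))*44 = (53*(-35))*44 = -1855*44 = -81620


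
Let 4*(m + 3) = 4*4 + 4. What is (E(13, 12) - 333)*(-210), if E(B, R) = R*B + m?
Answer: 36750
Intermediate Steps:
m = 2 (m = -3 + (4*4 + 4)/4 = -3 + (16 + 4)/4 = -3 + (1/4)*20 = -3 + 5 = 2)
E(B, R) = 2 + B*R (E(B, R) = R*B + 2 = B*R + 2 = 2 + B*R)
(E(13, 12) - 333)*(-210) = ((2 + 13*12) - 333)*(-210) = ((2 + 156) - 333)*(-210) = (158 - 333)*(-210) = -175*(-210) = 36750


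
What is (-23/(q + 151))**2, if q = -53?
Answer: 529/9604 ≈ 0.055081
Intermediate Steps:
(-23/(q + 151))**2 = (-23/(-53 + 151))**2 = (-23/98)**2 = 529/9604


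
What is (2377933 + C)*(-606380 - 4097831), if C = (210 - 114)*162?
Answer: -11259458465335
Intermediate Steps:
C = 15552 (C = 96*162 = 15552)
(2377933 + C)*(-606380 - 4097831) = (2377933 + 15552)*(-606380 - 4097831) = 2393485*(-4704211) = -11259458465335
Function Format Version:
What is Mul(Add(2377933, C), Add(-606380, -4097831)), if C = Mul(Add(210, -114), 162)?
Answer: -11259458465335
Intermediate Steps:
C = 15552 (C = Mul(96, 162) = 15552)
Mul(Add(2377933, C), Add(-606380, -4097831)) = Mul(Add(2377933, 15552), Add(-606380, -4097831)) = Mul(2393485, -4704211) = -11259458465335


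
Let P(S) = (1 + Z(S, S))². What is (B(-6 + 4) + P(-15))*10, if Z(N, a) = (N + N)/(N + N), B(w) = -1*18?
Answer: -140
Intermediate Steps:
B(w) = -18
Z(N, a) = 1 (Z(N, a) = (2*N)/((2*N)) = (2*N)*(1/(2*N)) = 1)
P(S) = 4 (P(S) = (1 + 1)² = 2² = 4)
(B(-6 + 4) + P(-15))*10 = (-18 + 4)*10 = -14*10 = -140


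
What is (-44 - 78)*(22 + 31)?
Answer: -6466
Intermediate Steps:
(-44 - 78)*(22 + 31) = -122*53 = -6466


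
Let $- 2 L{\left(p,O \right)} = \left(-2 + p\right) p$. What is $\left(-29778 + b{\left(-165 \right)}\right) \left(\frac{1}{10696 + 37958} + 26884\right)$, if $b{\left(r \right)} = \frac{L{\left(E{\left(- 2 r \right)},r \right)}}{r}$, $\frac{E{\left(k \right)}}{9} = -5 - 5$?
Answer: $- \frac{71348247130939}{89199} \approx -7.9988 \cdot 10^{8}$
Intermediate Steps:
$E{\left(k \right)} = -90$ ($E{\left(k \right)} = 9 \left(-5 - 5\right) = 9 \left(-10\right) = -90$)
$L{\left(p,O \right)} = - \frac{p \left(-2 + p\right)}{2}$ ($L{\left(p,O \right)} = - \frac{\left(-2 + p\right) p}{2} = - \frac{p \left(-2 + p\right)}{2}$)
$b{\left(r \right)} = - \frac{4140}{r}$ ($b{\left(r \right)} = \frac{\frac{1}{2} \left(-90\right) \left(2 - -90\right)}{r} = \frac{\frac{1}{2} \left(-90\right) \left(2 + 90\right)}{r} = \frac{\frac{1}{2} \left(-90\right) 92}{r} = - \frac{4140}{r}$)
$\left(-29778 + b{\left(-165 \right)}\right) \left(\frac{1}{10696 + 37958} + 26884\right) = \left(-29778 - \frac{4140}{-165}\right) \left(\frac{1}{10696 + 37958} + 26884\right) = \left(-29778 - - \frac{276}{11}\right) \left(\frac{1}{48654} + 26884\right) = \left(-29778 + \frac{276}{11}\right) \left(\frac{1}{48654} + 26884\right) = \left(- \frac{327282}{11}\right) \frac{1308014137}{48654} = - \frac{71348247130939}{89199}$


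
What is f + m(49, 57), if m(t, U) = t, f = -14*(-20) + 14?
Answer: 343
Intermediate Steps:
f = 294 (f = 280 + 14 = 294)
f + m(49, 57) = 294 + 49 = 343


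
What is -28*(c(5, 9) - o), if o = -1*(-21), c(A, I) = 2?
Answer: 532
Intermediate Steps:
o = 21
-28*(c(5, 9) - o) = -28*(2 - 1*21) = -28*(2 - 21) = -28*(-19) = 532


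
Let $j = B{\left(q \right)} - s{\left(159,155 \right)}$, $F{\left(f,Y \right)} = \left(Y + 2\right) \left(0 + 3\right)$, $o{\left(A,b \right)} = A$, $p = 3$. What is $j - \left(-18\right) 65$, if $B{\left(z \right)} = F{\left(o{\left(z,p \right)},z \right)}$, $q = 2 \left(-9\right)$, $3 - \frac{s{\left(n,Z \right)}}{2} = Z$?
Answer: $1426$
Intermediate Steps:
$s{\left(n,Z \right)} = 6 - 2 Z$
$F{\left(f,Y \right)} = 6 + 3 Y$ ($F{\left(f,Y \right)} = \left(2 + Y\right) 3 = 6 + 3 Y$)
$q = -18$
$B{\left(z \right)} = 6 + 3 z$
$j = 256$ ($j = \left(6 + 3 \left(-18\right)\right) - \left(6 - 310\right) = \left(6 - 54\right) - \left(6 - 310\right) = -48 - -304 = -48 + 304 = 256$)
$j - \left(-18\right) 65 = 256 - \left(-18\right) 65 = 256 - -1170 = 256 + 1170 = 1426$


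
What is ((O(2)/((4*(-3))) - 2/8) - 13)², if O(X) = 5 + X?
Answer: 6889/36 ≈ 191.36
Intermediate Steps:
((O(2)/((4*(-3))) - 2/8) - 13)² = (((5 + 2)/((4*(-3))) - 2/8) - 13)² = ((7/(-12) - 2*⅛) - 13)² = ((7*(-1/12) - ¼) - 13)² = ((-7/12 - ¼) - 13)² = (-⅚ - 13)² = (-83/6)² = 6889/36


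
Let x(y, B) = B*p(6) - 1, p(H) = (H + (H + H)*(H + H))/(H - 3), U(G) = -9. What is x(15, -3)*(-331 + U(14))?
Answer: 51340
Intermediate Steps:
p(H) = (H + 4*H**2)/(-3 + H) (p(H) = (H + (2*H)*(2*H))/(-3 + H) = (H + 4*H**2)/(-3 + H))
x(y, B) = -1 + 50*B (x(y, B) = B*(6*(1 + 4*6)/(-3 + 6)) - 1 = B*(6*(1 + 24)/3) - 1 = B*(6*(1/3)*25) - 1 = B*50 - 1 = 50*B - 1 = -1 + 50*B)
x(15, -3)*(-331 + U(14)) = (-1 + 50*(-3))*(-331 - 9) = (-1 - 150)*(-340) = -151*(-340) = 51340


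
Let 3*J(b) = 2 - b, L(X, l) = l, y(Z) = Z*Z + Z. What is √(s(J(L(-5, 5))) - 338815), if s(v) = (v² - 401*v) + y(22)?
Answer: I*√337907 ≈ 581.3*I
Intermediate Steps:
y(Z) = Z + Z² (y(Z) = Z² + Z = Z + Z²)
J(b) = ⅔ - b/3 (J(b) = (2 - b)/3 = ⅔ - b/3)
s(v) = 506 + v² - 401*v (s(v) = (v² - 401*v) + 22*(1 + 22) = (v² - 401*v) + 22*23 = (v² - 401*v) + 506 = 506 + v² - 401*v)
√(s(J(L(-5, 5))) - 338815) = √((506 + (⅔ - ⅓*5)² - 401*(⅔ - ⅓*5)) - 338815) = √((506 + (⅔ - 5/3)² - 401*(⅔ - 5/3)) - 338815) = √((506 + (-1)² - 401*(-1)) - 338815) = √((506 + 1 + 401) - 338815) = √(908 - 338815) = √(-337907) = I*√337907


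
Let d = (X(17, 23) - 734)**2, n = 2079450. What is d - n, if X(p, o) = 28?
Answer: -1581014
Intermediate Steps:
d = 498436 (d = (28 - 734)**2 = (-706)**2 = 498436)
d - n = 498436 - 1*2079450 = 498436 - 2079450 = -1581014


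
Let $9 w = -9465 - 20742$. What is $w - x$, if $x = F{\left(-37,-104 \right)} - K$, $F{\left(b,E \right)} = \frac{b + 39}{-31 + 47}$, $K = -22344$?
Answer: $- \frac{616811}{24} \approx -25700.0$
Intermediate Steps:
$w = - \frac{10069}{3}$ ($w = \frac{-9465 - 20742}{9} = \frac{1}{9} \left(-30207\right) = - \frac{10069}{3} \approx -3356.3$)
$F{\left(b,E \right)} = \frac{39}{16} + \frac{b}{16}$ ($F{\left(b,E \right)} = \frac{39 + b}{16} = \left(39 + b\right) \frac{1}{16} = \frac{39}{16} + \frac{b}{16}$)
$x = \frac{178753}{8}$ ($x = \left(\frac{39}{16} + \frac{1}{16} \left(-37\right)\right) - -22344 = \left(\frac{39}{16} - \frac{37}{16}\right) + 22344 = \frac{1}{8} + 22344 = \frac{178753}{8} \approx 22344.0$)
$w - x = - \frac{10069}{3} - \frac{178753}{8} = - \frac{616811}{24}$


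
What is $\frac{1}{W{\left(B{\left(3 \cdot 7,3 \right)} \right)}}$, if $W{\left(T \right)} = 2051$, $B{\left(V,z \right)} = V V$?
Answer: $\frac{1}{2051} \approx 0.00048757$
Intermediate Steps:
$B{\left(V,z \right)} = V^{2}$
$\frac{1}{W{\left(B{\left(3 \cdot 7,3 \right)} \right)}} = \frac{1}{2051}$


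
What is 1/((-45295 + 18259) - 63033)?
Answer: -1/90069 ≈ -1.1103e-5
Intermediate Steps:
1/((-45295 + 18259) - 63033) = 1/(-27036 - 63033) = 1/(-90069) = -1/90069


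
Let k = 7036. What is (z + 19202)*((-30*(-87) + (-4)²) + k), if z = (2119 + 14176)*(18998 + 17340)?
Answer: 5721323463744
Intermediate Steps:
z = 592127710 (z = 16295*36338 = 592127710)
(z + 19202)*((-30*(-87) + (-4)²) + k) = (592127710 + 19202)*((-30*(-87) + (-4)²) + 7036) = 592146912*((2610 + 16) + 7036) = 592146912*(2626 + 7036) = 592146912*9662 = 5721323463744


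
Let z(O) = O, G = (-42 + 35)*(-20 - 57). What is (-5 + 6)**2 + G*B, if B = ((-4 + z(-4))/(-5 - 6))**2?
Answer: 3147/11 ≈ 286.09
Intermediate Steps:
G = 539 (G = -7*(-77) = 539)
B = 64/121 (B = ((-4 - 4)/(-5 - 6))**2 = (-8/(-11))**2 = (-8*(-1/11))**2 = (8/11)**2 = 64/121 ≈ 0.52893)
(-5 + 6)**2 + G*B = (-5 + 6)**2 + 539*(64/121) = 1**2 + 3136/11 = 1 + 3136/11 = 3147/11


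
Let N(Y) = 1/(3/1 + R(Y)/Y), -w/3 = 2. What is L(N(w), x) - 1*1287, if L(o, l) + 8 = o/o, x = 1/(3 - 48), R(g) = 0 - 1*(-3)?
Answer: -1294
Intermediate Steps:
R(g) = 3 (R(g) = 0 + 3 = 3)
w = -6 (w = -3*2 = -6)
x = -1/45 (x = 1/(-45) = -1/45 ≈ -0.022222)
N(Y) = 1/(3 + 3/Y) (N(Y) = 1/(3/1 + 3/Y) = 1/(3*1 + 3/Y) = 1/(3 + 3/Y))
L(o, l) = -7 (L(o, l) = -8 + o/o = -8 + 1 = -7)
L(N(w), x) - 1*1287 = -7 - 1*1287 = -7 - 1287 = -1294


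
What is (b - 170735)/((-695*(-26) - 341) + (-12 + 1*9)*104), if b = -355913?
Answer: -526648/17417 ≈ -30.238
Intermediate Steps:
(b - 170735)/((-695*(-26) - 341) + (-12 + 1*9)*104) = (-355913 - 170735)/((-695*(-26) - 341) + (-12 + 1*9)*104) = -526648/((-139*(-130) - 341) + (-12 + 9)*104) = -526648/((18070 - 341) - 3*104) = -526648/(17729 - 312) = -526648/17417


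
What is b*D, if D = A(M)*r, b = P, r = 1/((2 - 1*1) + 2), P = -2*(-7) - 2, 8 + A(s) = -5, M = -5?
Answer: -52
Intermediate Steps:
A(s) = -13 (A(s) = -8 - 5 = -13)
P = 12 (P = 14 - 2 = 12)
r = ⅓ (r = 1/((2 - 1) + 2) = 1/(1 + 2) = 1/3 = ⅓ ≈ 0.33333)
b = 12
D = -13/3 (D = -13*⅓ = -13/3 ≈ -4.3333)
b*D = 12*(-13/3) = -52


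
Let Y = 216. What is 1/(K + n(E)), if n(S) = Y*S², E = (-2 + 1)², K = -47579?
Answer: -1/47363 ≈ -2.1114e-5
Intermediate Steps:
E = 1 (E = (-1)² = 1)
n(S) = 216*S²
1/(K + n(E)) = 1/(-47579 + 216*1²) = 1/(-47579 + 216*1) = 1/(-47579 + 216) = 1/(-47363) = -1/47363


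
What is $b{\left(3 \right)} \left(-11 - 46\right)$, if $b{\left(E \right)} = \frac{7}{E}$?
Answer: $-133$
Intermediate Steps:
$b{\left(3 \right)} \left(-11 - 46\right) = \frac{7}{3} \left(-11 - 46\right) = 7 \cdot \frac{1}{3} \left(-57\right) = \frac{7}{3} \left(-57\right) = -133$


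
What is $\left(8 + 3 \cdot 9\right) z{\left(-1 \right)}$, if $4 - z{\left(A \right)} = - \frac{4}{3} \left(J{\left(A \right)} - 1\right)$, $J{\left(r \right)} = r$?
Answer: $\frac{140}{3} \approx 46.667$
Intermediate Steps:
$z{\left(A \right)} = \frac{8}{3} + \frac{4 A}{3}$ ($z{\left(A \right)} = 4 - - \frac{4}{3} \left(A - 1\right) = 4 - \left(-4\right) \frac{1}{3} \left(-1 + A\right) = 4 - - \frac{4 \left(-1 + A\right)}{3} = 4 - \left(\frac{4}{3} - \frac{4 A}{3}\right) = 4 + \left(- \frac{4}{3} + \frac{4 A}{3}\right) = \frac{8}{3} + \frac{4 A}{3}$)
$\left(8 + 3 \cdot 9\right) z{\left(-1 \right)} = \left(8 + 3 \cdot 9\right) \left(\frac{8}{3} + \frac{4}{3} \left(-1\right)\right) = \left(8 + 27\right) \left(\frac{8}{3} - \frac{4}{3}\right) = 35 \cdot \frac{4}{3} = \frac{140}{3}$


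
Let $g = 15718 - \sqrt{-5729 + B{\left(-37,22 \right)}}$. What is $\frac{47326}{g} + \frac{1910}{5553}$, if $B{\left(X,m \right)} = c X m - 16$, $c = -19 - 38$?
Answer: $\frac{4602508891214}{1371673578663} + \frac{141978 \sqrt{4517}}{247014871} \approx 3.394$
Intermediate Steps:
$c = -57$ ($c = -19 - 38 = -57$)
$B{\left(X,m \right)} = -16 - 57 X m$ ($B{\left(X,m \right)} = - 57 X m - 16 = -16 - 57 X m$)
$g = 15718 - 3 \sqrt{4517}$ ($g = 15718 - \sqrt{-5729 - \left(16 - 46398\right)} = 15718 - \sqrt{-5729 + \left(-16 + 46398\right)} = 15718 - \sqrt{-5729 + 46382} = 15718 - \sqrt{40653} = 15718 - 3 \sqrt{4517} \approx 15516.0$)
$\frac{47326}{g} + \frac{1910}{5553} = \frac{47326}{15718 - 3 \sqrt{4517}} + \frac{1910}{5553} = \frac{1910}{5553} + \frac{47326}{15718 - 3 \sqrt{4517}}$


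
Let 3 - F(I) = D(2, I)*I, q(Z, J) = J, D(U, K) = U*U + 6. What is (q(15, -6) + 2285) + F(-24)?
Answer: 2522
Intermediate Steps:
D(U, K) = 6 + U² (D(U, K) = U² + 6 = 6 + U²)
F(I) = 3 - 10*I (F(I) = 3 - (6 + 2²)*I = 3 - (6 + 4)*I = 3 - 10*I)
(q(15, -6) + 2285) + F(-24) = (-6 + 2285) + (3 - 10*(-24)) = 2279 + (3 + 240) = 2279 + 243 = 2522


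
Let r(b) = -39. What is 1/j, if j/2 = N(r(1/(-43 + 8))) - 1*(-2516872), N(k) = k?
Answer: 1/5033666 ≈ 1.9866e-7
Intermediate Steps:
j = 5033666 (j = 2*(-39 - 1*(-2516872)) = 2*(-39 + 2516872) = 2*2516833 = 5033666)
1/j = 1/5033666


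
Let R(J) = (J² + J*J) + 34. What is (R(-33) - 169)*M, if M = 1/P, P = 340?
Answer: 2043/340 ≈ 6.0088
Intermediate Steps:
R(J) = 34 + 2*J² (R(J) = (J² + J²) + 34 = 2*J² + 34 = 34 + 2*J²)
M = 1/340 ≈ 0.0029412
(R(-33) - 169)*M = ((34 + 2*(-33)²) - 169)*(1/340) = ((34 + 2*1089) - 169)*(1/340) = ((34 + 2178) - 169)*(1/340) = (2212 - 169)*(1/340) = 2043*(1/340) = 2043/340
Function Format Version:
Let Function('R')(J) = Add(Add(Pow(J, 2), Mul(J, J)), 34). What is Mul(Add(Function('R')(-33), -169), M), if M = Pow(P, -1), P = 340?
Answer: Rational(2043, 340) ≈ 6.0088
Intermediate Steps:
Function('R')(J) = Add(34, Mul(2, Pow(J, 2))) (Function('R')(J) = Add(Add(Pow(J, 2), Pow(J, 2)), 34) = Add(Mul(2, Pow(J, 2)), 34) = Add(34, Mul(2, Pow(J, 2))))
M = Rational(1, 340) (M = Pow(340, -1) = Rational(1, 340) ≈ 0.0029412)
Mul(Add(Function('R')(-33), -169), M) = Mul(Add(Add(34, Mul(2, Pow(-33, 2))), -169), Rational(1, 340)) = Mul(Add(Add(34, Mul(2, 1089)), -169), Rational(1, 340)) = Mul(Add(Add(34, 2178), -169), Rational(1, 340)) = Mul(Add(2212, -169), Rational(1, 340)) = Mul(2043, Rational(1, 340)) = Rational(2043, 340)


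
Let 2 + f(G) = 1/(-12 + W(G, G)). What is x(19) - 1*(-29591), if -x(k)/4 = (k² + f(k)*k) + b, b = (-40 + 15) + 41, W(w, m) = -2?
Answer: 197683/7 ≈ 28240.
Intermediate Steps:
f(G) = -29/14 (f(G) = -2 + 1/(-12 - 2) = -2 + 1/(-14) = -2 - 1/14 = -29/14)
b = 16 (b = -25 + 41 = 16)
x(k) = -64 - 4*k² + 58*k/7 (x(k) = -4*((k² - 29*k/14) + 16) = -4*(16 + k² - 29*k/14) = -64 - 4*k² + 58*k/7)
x(19) - 1*(-29591) = (-64 - 4*19² + (58/7)*19) - 1*(-29591) = (-64 - 4*361 + 1102/7) + 29591 = (-64 - 1444 + 1102/7) + 29591 = -9454/7 + 29591 = 197683/7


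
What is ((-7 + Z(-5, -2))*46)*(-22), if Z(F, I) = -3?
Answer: 10120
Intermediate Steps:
((-7 + Z(-5, -2))*46)*(-22) = ((-7 - 3)*46)*(-22) = -10*46*(-22) = -460*(-22) = 10120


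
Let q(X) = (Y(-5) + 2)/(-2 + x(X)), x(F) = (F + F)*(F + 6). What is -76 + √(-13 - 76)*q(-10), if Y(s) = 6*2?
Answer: -76 + 7*I*√89/39 ≈ -76.0 + 1.6933*I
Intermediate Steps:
Y(s) = 12
x(F) = 2*F*(6 + F) (x(F) = (2*F)*(6 + F) = 2*F*(6 + F))
q(X) = 14/(-2 + 2*X*(6 + X)) (q(X) = (12 + 2)/(-2 + 2*X*(6 + X)) = 14/(-2 + 2*X*(6 + X)))
-76 + √(-13 - 76)*q(-10) = -76 + √(-13 - 76)*(7/(-1 - 10*(6 - 10))) = -76 + √(-89)*(7/(-1 - 10*(-4))) = -76 + (I*√89)*(7/(-1 + 40)) = -76 + (I*√89)*(7/39) = -76 + 7*I*√89/39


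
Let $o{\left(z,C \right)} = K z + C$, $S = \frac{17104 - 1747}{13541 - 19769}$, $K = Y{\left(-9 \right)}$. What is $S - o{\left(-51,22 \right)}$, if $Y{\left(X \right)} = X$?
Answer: $- \frac{1003675}{2076} \approx -483.47$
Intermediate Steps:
$K = -9$
$S = - \frac{5119}{2076}$ ($S = \frac{15357}{-6228} = 15357 \left(- \frac{1}{6228}\right) = - \frac{5119}{2076} \approx -2.4658$)
$o{\left(z,C \right)} = C - 9 z$ ($o{\left(z,C \right)} = - 9 z + C = C - 9 z$)
$S - o{\left(-51,22 \right)} = - \frac{5119}{2076} - \left(22 - -459\right) = - \frac{5119}{2076} - \left(22 + 459\right) = - \frac{5119}{2076} - 481 = - \frac{1003675}{2076}$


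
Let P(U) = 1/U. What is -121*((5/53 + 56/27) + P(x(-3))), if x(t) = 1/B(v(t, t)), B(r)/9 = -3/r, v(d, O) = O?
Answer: -1933822/1431 ≈ -1351.4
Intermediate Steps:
B(r) = -27/r (B(r) = 9*(-3/r) = -27/r)
x(t) = -t/27 (x(t) = 1/(-27/t) = -t/27)
-121*((5/53 + 56/27) + P(x(-3))) = -121*((5/53 + 56/27) + 1/(-1/27*(-3))) = -121*((5*(1/53) + 56*(1/27)) + 1/(⅑)) = -121*((5/53 + 56/27) + 9) = -121*(3103/1431 + 9) = -121*15982/1431 = -1933822/1431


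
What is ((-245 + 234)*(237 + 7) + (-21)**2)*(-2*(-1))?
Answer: -4486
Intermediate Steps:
((-245 + 234)*(237 + 7) + (-21)**2)*(-2*(-1)) = (-11*244 + 441)*2 = (-2684 + 441)*2 = -2243*2 = -4486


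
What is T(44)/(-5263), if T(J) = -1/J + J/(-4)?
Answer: 485/231572 ≈ 0.0020944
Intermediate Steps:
T(J) = -1/J - J/4 (T(J) = -1/J + J*(-¼) = -1/J - J/4)
T(44)/(-5263) = (-1/44 - ¼*44)/(-5263) = (-1*1/44 - 11)*(-1/5263) = (-1/44 - 11)*(-1/5263) = -485/44*(-1/5263) = 485/231572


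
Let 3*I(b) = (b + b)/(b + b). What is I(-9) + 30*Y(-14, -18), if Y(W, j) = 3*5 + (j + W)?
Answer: -1529/3 ≈ -509.67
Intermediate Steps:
I(b) = ⅓ (I(b) = ((b + b)/(b + b))/3 = ((2*b)/((2*b)))/3 = ((2*b)*(1/(2*b)))/3 = (⅓)*1 = ⅓)
Y(W, j) = 15 + W + j (Y(W, j) = 15 + (W + j) = 15 + W + j)
I(-9) + 30*Y(-14, -18) = ⅓ + 30*(15 - 14 - 18) = ⅓ + 30*(-17) = ⅓ - 510 = -1529/3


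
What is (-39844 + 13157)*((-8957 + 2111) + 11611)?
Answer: -127163555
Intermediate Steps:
(-39844 + 13157)*((-8957 + 2111) + 11611) = -26687*(-6846 + 11611) = -26687*4765 = -127163555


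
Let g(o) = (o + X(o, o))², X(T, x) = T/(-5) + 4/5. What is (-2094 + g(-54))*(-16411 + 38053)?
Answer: -160280652/25 ≈ -6.4112e+6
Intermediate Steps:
X(T, x) = ⅘ - T/5 (X(T, x) = T*(-⅕) + 4*(⅕) = -T/5 + ⅘ = ⅘ - T/5)
g(o) = (⅘ + 4*o/5)² (g(o) = (o + (⅘ - o/5))² = (⅘ + 4*o/5)²)
(-2094 + g(-54))*(-16411 + 38053) = (-2094 + 16*(1 - 54)²/25)*(-16411 + 38053) = (-2094 + (16/25)*(-53)²)*21642 = (-2094 + (16/25)*2809)*21642 = (-2094 + 44944/25)*21642 = -7406/25*21642 = -160280652/25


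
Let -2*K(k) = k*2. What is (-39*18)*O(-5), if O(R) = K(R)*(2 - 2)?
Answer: 0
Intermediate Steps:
K(k) = -k (K(k) = -k*2/2 = -k)
O(R) = 0 (O(R) = (-R)*(2 - 2) = -R*0 = 0)
(-39*18)*O(-5) = -39*18*0 = -702*0 = 0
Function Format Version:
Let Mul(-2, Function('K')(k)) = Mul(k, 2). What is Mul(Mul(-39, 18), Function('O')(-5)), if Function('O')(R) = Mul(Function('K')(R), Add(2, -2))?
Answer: 0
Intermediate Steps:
Function('K')(k) = Mul(-1, k) (Function('K')(k) = Mul(Rational(-1, 2), Mul(k, 2)) = Mul(Rational(-1, 2), Mul(2, k)) = Mul(-1, k))
Function('O')(R) = 0 (Function('O')(R) = Mul(Mul(-1, R), Add(2, -2)) = Mul(Mul(-1, R), 0) = 0)
Mul(Mul(-39, 18), Function('O')(-5)) = Mul(Mul(-39, 18), 0) = Mul(-702, 0) = 0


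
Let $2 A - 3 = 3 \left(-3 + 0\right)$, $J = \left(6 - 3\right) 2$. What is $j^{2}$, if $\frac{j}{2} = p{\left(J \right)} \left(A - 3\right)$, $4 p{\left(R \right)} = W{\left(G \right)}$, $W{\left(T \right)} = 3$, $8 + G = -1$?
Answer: $81$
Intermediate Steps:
$G = -9$ ($G = -8 - 1 = -9$)
$J = 6$ ($J = 3 \cdot 2 = 6$)
$A = -3$ ($A = \frac{3}{2} + \frac{3 \left(-3 + 0\right)}{2} = \frac{3}{2} + \frac{3 \left(-3\right)}{2} = \frac{3}{2} + \frac{1}{2} \left(-9\right) = \frac{3}{2} - \frac{9}{2} = -3$)
$p{\left(R \right)} = \frac{3}{4}$ ($p{\left(R \right)} = \frac{1}{4} \cdot 3 = \frac{3}{4}$)
$j = -9$ ($j = 2 \frac{3 \left(-3 - 3\right)}{4} = 2 \cdot \frac{3}{4} \left(-6\right) = 2 \left(- \frac{9}{2}\right) = -9$)
$j^{2} = \left(-9\right)^{2} = 81$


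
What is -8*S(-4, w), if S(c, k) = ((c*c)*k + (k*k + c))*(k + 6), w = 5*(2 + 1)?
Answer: -77448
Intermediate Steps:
w = 15 (w = 5*3 = 15)
S(c, k) = (6 + k)*(c + k**2 + k*c**2) (S(c, k) = (c**2*k + (k**2 + c))*(6 + k) = (k*c**2 + (c + k**2))*(6 + k) = (c + k**2 + k*c**2)*(6 + k) = (6 + k)*(c + k**2 + k*c**2))
-8*S(-4, w) = -8*(15**3 + 6*(-4) + 6*15**2 - 4*15 + (-4)**2*15**2 + 6*15*(-4)**2) = -8*(3375 - 24 + 6*225 - 60 + 16*225 + 6*15*16) = -8*(3375 - 24 + 1350 - 60 + 3600 + 1440) = -8*9681 = -77448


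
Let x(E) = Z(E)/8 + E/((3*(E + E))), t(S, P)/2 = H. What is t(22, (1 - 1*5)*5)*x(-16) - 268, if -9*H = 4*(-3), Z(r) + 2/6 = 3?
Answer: -800/3 ≈ -266.67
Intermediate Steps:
Z(r) = 8/3 (Z(r) = -⅓ + 3 = 8/3)
H = 4/3 (H = -4*(-3)/9 = -⅑*(-12) = 4/3 ≈ 1.3333)
t(S, P) = 8/3 (t(S, P) = 2*(4/3) = 8/3)
x(E) = ½ (x(E) = (8/3)/8 + E/((3*(E + E))) = (8/3)*(⅛) + E/((3*(2*E))) = ⅓ + E/((6*E)) = ⅓ + E*(1/(6*E)) = ⅓ + ⅙ = ½)
t(22, (1 - 1*5)*5)*x(-16) - 268 = (8/3)*(½) - 268 = 4/3 - 268 = -800/3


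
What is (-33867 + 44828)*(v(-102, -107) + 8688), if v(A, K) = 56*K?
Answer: 29550856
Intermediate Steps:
(-33867 + 44828)*(v(-102, -107) + 8688) = (-33867 + 44828)*(56*(-107) + 8688) = 10961*(-5992 + 8688) = 10961*2696 = 29550856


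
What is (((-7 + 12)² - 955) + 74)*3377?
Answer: -2890712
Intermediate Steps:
(((-7 + 12)² - 955) + 74)*3377 = ((5² - 955) + 74)*3377 = ((25 - 955) + 74)*3377 = (-930 + 74)*3377 = -856*3377 = -2890712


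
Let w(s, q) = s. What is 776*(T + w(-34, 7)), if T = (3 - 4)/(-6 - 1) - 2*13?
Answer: -325144/7 ≈ -46449.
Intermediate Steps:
T = -181/7 (T = -1/(-7) - 26 = -1*(-⅐) - 26 = ⅐ - 26 = -181/7 ≈ -25.857)
776*(T + w(-34, 7)) = 776*(-181/7 - 34) = 776*(-419/7) = -325144/7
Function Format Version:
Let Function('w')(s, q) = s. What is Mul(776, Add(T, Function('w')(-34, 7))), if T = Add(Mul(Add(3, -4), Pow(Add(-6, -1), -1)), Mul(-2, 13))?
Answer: Rational(-325144, 7) ≈ -46449.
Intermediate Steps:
T = Rational(-181, 7) (T = Add(Mul(-1, Pow(-7, -1)), -26) = Add(Mul(-1, Rational(-1, 7)), -26) = Add(Rational(1, 7), -26) = Rational(-181, 7) ≈ -25.857)
Mul(776, Add(T, Function('w')(-34, 7))) = Mul(776, Add(Rational(-181, 7), -34)) = Mul(776, Rational(-419, 7)) = Rational(-325144, 7)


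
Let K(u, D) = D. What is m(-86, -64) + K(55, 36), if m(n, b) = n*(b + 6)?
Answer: 5024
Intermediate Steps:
m(n, b) = n*(6 + b)
m(-86, -64) + K(55, 36) = -86*(6 - 64) + 36 = -86*(-58) + 36 = 4988 + 36 = 5024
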